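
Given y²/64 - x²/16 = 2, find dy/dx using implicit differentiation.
Take d/dx of both sides. Since y is implicitly a function of x, the chain rule attaches a y' = dy/dx factor whenever we differentiate through y.

Set F(x, y) = (left side) − (right side), so the curve is F = 0. Differentiating each term of F:
  d/dx[-x^2/16] = -x/8
  d/dx[y^2/64] = y·y'/32
  d/dx[-2] = 0

Collecting, the y'-free part is the partial derivative in x and the y' coefficient is the partial derivative in y:
  ∂F/∂x = -x/8
  ∂F/∂y = y/32

so d/dx[F(x, y(x))] = ∂F/∂x + (∂F/∂y)·y' = 0. Rearranging,
  dy/dx = -(∂F/∂x)/(∂F/∂y) = -(-x/8)/(y/32) = 4x/y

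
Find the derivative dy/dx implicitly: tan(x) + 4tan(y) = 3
Take d/dx of both sides. Since y is implicitly a function of x, the chain rule attaches a y' = dy/dx factor whenever we differentiate through y.

Set F(x, y) = (left side) − (right side), so the curve is F = 0. Differentiating each term of F:
  d/dx[tan(x)] = tan(x)^2 + 1
  d/dx[4tan(y)] = 4·y'(tan(y)^2 + 1)
  d/dx[-3] = 0

Collecting, the y'-free part is the partial derivative in x and the y' coefficient is the partial derivative in y:
  ∂F/∂x = tan(x)^2 + 1
  ∂F/∂y = 4tan(y)^2 + 4

so d/dx[F(x, y(x))] = ∂F/∂x + (∂F/∂y)·y' = 0. Rearranging,
  dy/dx = -(∂F/∂x)/(∂F/∂y) = -(tan(x)^2 + 1)/(4tan(y)^2 + 4) = -cos(y)^2/(4cos(x)^2)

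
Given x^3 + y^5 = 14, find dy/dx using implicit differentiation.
Differentiate both sides with respect to x, treating y as y(x). By the chain rule, any term containing y contributes a factor of y' = dy/dx when we differentiate it.

Move every term to one side and write the relation as F(x, y) = 0. Term by term,
  d/dx[x^3] = 3x^2
  d/dx[y^5] = 5y^4·y'
  d/dx[-14] = 0

The pieces without y' make up ∂F/∂x and the coefficient of y' is ∂F/∂y:
  ∂F/∂x = 3x^2,
  ∂F/∂y = 5y^4.

Since d/dx[F] = ∂F/∂x + (∂F/∂y)·y' = 0, solve for y':
  (∂F/∂y)·y' = -∂F/∂x
  dy/dx = -(∂F/∂x)/(∂F/∂y) = -(3x^2)/(5y^4) = -3x^2/(5y^4)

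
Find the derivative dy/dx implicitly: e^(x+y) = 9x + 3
Apply d/dx to both sides, remembering that y depends on x. Each occurrence of y therefore brings in a y' = dy/dx via the chain rule.

With F(x, y) equal to the left-hand side minus the right, differentiate F term by term:
  d/dx[-9x] = -9
  d/dx[e^(x + y)] = (y' + 1)·e^(x + y)
  d/dx[-3] = 0
Adding these up, d/dx[F] = 0 becomes
  (e^(x + y) - 9) + (e^(x + y))·y' = 0,
so isolating y',
  dy/dx = -(e^(x + y) - 9)/(e^(x + y)) = 9e^(-x - y) - 1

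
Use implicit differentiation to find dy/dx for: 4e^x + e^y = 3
Differentiate both sides with respect to x, treating y as y(x). By the chain rule, any term containing y contributes a factor of y' = dy/dx when we differentiate it.

Move every term to one side and write the relation as F(x, y) = 0. Term by term,
  d/dx[4e^(x)] = 4e^(x)
  d/dx[e^(y)] = y'·e^(y)
  d/dx[-3] = 0

The pieces without y' make up ∂F/∂x and the coefficient of y' is ∂F/∂y:
  ∂F/∂x = 4e^(x),
  ∂F/∂y = e^(y).

Since d/dx[F] = ∂F/∂x + (∂F/∂y)·y' = 0, solve for y':
  (∂F/∂y)·y' = -∂F/∂x
  dy/dx = -(∂F/∂x)/(∂F/∂y) = -(4e^(x))/(e^(y)) = -4e^(x - y)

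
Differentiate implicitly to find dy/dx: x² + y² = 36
Differentiate the relation implicitly: treat y = y(x) and apply the chain rule, so every y-derivative picks up a y' = dy/dx factor.

With everything moved to the left-hand side, differentiate term by term:
  d/dx[x^2] = 2x
  d/dx[y^2] = 2y·y'
  d/dx[-36] = 0

Separating the contributions that come from x directly and those that come through y:
  without y':      2x
  multiplying y':  2y

so (2x) + (2y)·y' = 0, and therefore
  dy/dx = -(2x)/(2y) = -x/y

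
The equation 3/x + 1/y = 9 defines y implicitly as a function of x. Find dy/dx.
Differentiate the relation implicitly: treat y = y(x) and apply the chain rule, so every y-derivative picks up a y' = dy/dx factor.

With everything moved to the left-hand side, differentiate term by term:
  d/dx[1/y] = -y'/y^2
  d/dx[3/x] = -3/x^2
  d/dx[-9] = 0

Separating the contributions that come from x directly and those that come through y:
  without y':      -3/x^2
  multiplying y':  -1/y^2

so (-3/x^2) + (-1/y^2)·y' = 0, and therefore
  dy/dx = -(-3/x^2)/(-1/y^2) = -3y^2/x^2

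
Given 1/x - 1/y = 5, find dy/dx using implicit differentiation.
Take d/dx of both sides. Since y is implicitly a function of x, the chain rule attaches a y' = dy/dx factor whenever we differentiate through y.

Set F(x, y) = (left side) − (right side), so the curve is F = 0. Differentiating each term of F:
  d/dx[-1/y] = y'/y^2
  d/dx[1/x] = -1/x^2
  d/dx[-5] = 0

Collecting, the y'-free part is the partial derivative in x and the y' coefficient is the partial derivative in y:
  ∂F/∂x = -1/x^2
  ∂F/∂y = y^(-2)

so d/dx[F(x, y(x))] = ∂F/∂x + (∂F/∂y)·y' = 0. Rearranging,
  dy/dx = -(∂F/∂x)/(∂F/∂y) = -(-1/x^2)/(y^(-2)) = y^2/x^2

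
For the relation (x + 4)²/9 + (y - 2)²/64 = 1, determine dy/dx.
Differentiate both sides with respect to x, treating y as y(x). By the chain rule, any term containing y contributes a factor of y' = dy/dx when we differentiate it.

Move every term to one side and write the relation as F(x, y) = 0. Term by term,
  d/dx[(x + 4)^2/9] = 2x/9 + 8/9
  d/dx[(y - 2)^2/64] = y'(y - 2)/32
  d/dx[-1] = 0

The pieces without y' make up ∂F/∂x and the coefficient of y' is ∂F/∂y:
  ∂F/∂x = 2x/9 + 8/9,
  ∂F/∂y = y/32 - 1/16.

Since d/dx[F] = ∂F/∂x + (∂F/∂y)·y' = 0, solve for y':
  (∂F/∂y)·y' = -∂F/∂x
  dy/dx = -(∂F/∂x)/(∂F/∂y) = -(2x/9 + 8/9)/(y/32 - 1/16)
        = -(2(x + 4)/9)/((y - 2)/32) = 64(-x - 4)/(9(y - 2))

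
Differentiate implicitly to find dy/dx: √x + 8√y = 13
Differentiate both sides with respect to x, treating y as y(x). By the chain rule, any term containing y contributes a factor of y' = dy/dx when we differentiate it.

Move every term to one side and write the relation as F(x, y) = 0. Term by term,
  d/dx[√(x)] = 1/(2√(x))
  d/dx[8√(y)] = 4·y'/√(y)
  d/dx[-13] = 0

The pieces without y' make up ∂F/∂x and the coefficient of y' is ∂F/∂y:
  ∂F/∂x = 1/(2√(x)),
  ∂F/∂y = 4/√(y).

Since d/dx[F] = ∂F/∂x + (∂F/∂y)·y' = 0, solve for y':
  (∂F/∂y)·y' = -∂F/∂x
  dy/dx = -(∂F/∂x)/(∂F/∂y) = -(1/(2√(x)))/(4/√(y)) = -√(y)/(8√(x))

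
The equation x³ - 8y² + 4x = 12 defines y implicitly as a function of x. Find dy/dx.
Differentiate the relation implicitly: treat y = y(x) and apply the chain rule, so every y-derivative picks up a y' = dy/dx factor.

With everything moved to the left-hand side, differentiate term by term:
  d/dx[x^3] = 3x^2
  d/dx[4x] = 4
  d/dx[-8y^2] = -16y·y'
  d/dx[-12] = 0

Separating the contributions that come from x directly and those that come through y:
  without y':      3x^2 + 4
  multiplying y':  -16y

so (3x^2 + 4) + (-16y)·y' = 0, and therefore
  dy/dx = -(3x^2 + 4)/(-16y) = (3x^2 + 4)/(16y)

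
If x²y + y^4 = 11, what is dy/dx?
Differentiate the relation implicitly: treat y = y(x) and apply the chain rule, so every y-derivative picks up a y' = dy/dx factor.

With everything moved to the left-hand side, differentiate term by term:
  d/dx[x^2y] = x^2·y' + 2xy
  d/dx[y^4] = 4y^3·y'
  d/dx[-11] = 0

Separating the contributions that come from x directly and those that come through y:
  without y':      2xy
  multiplying y':  x^2 + 4y^3

so (2xy) + (x^2 + 4y^3)·y' = 0, and therefore
  dy/dx = -(2xy)/(x^2 + 4y^3) = -2xy/(x^2 + 4y^3)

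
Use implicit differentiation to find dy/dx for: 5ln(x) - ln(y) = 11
Apply d/dx to both sides, remembering that y depends on x. Each occurrence of y therefore brings in a y' = dy/dx via the chain rule.

With F(x, y) equal to the left-hand side minus the right, differentiate F term by term:
  d/dx[5ln(x)] = 5/x
  d/dx[-ln(y)] = -y'/y
  d/dx[-11] = 0
Adding these up, d/dx[F] = 0 becomes
  (5/x) + (-1/y)·y' = 0,
so isolating y',
  dy/dx = -(5/x)/(-1/y) = 5y/x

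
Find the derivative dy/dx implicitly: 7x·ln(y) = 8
Differentiate both sides with respect to x, treating y as y(x). By the chain rule, any term containing y contributes a factor of y' = dy/dx when we differentiate it.

Move every term to one side and write the relation as F(x, y) = 0. Term by term,
  d/dx[7x·ln(y)] = 7x·y'/y + 7ln(y)
  d/dx[-8] = 0

The pieces without y' make up ∂F/∂x and the coefficient of y' is ∂F/∂y:
  ∂F/∂x = 7ln(y),
  ∂F/∂y = 7x/y.

Since d/dx[F] = ∂F/∂x + (∂F/∂y)·y' = 0, solve for y':
  (∂F/∂y)·y' = -∂F/∂x
  dy/dx = -(∂F/∂x)/(∂F/∂y) = -(7ln(y))/(7x/y) = -y·ln(y)/x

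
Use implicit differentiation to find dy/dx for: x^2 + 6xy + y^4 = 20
Take d/dx of both sides. Since y is implicitly a function of x, the chain rule attaches a y' = dy/dx factor whenever we differentiate through y.

Set F(x, y) = (left side) − (right side), so the curve is F = 0. Differentiating each term of F:
  d/dx[x^2] = 2x
  d/dx[6xy] = 6x·y' + 6y
  d/dx[y^4] = 4y^3·y'
  d/dx[-20] = 0

Collecting, the y'-free part is the partial derivative in x and the y' coefficient is the partial derivative in y:
  ∂F/∂x = 2x + 6y
  ∂F/∂y = 6x + 4y^3

so d/dx[F(x, y(x))] = ∂F/∂x + (∂F/∂y)·y' = 0. Rearranging,
  dy/dx = -(∂F/∂x)/(∂F/∂y) = -(2x + 6y)/(6x + 4y^3) = (-x - 3y)/(3x + 2y^3)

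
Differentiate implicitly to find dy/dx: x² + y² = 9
Apply d/dx to both sides, remembering that y depends on x. Each occurrence of y therefore brings in a y' = dy/dx via the chain rule.

With F(x, y) equal to the left-hand side minus the right, differentiate F term by term:
  d/dx[x^2] = 2x
  d/dx[y^2] = 2y·y'
  d/dx[-9] = 0
Adding these up, d/dx[F] = 0 becomes
  (2x) + (2y)·y' = 0,
so isolating y',
  dy/dx = -(2x)/(2y) = -x/y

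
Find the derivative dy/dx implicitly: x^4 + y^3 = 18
Differentiate both sides with respect to x, treating y as y(x). By the chain rule, any term containing y contributes a factor of y' = dy/dx when we differentiate it.

Move every term to one side and write the relation as F(x, y) = 0. Term by term,
  d/dx[x^4] = 4x^3
  d/dx[y^3] = 3y^2·y'
  d/dx[-18] = 0

The pieces without y' make up ∂F/∂x and the coefficient of y' is ∂F/∂y:
  ∂F/∂x = 4x^3,
  ∂F/∂y = 3y^2.

Since d/dx[F] = ∂F/∂x + (∂F/∂y)·y' = 0, solve for y':
  (∂F/∂y)·y' = -∂F/∂x
  dy/dx = -(∂F/∂x)/(∂F/∂y) = -(4x^3)/(3y^2) = -4x^3/(3y^2)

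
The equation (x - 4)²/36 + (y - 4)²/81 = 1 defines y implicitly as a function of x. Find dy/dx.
Differentiate both sides with respect to x, treating y as y(x). By the chain rule, any term containing y contributes a factor of y' = dy/dx when we differentiate it.

Move every term to one side and write the relation as F(x, y) = 0. Term by term,
  d/dx[(x - 4)^2/36] = x/18 - 2/9
  d/dx[(y - 4)^2/81] = 2·y'(y - 4)/81
  d/dx[-1] = 0

The pieces without y' make up ∂F/∂x and the coefficient of y' is ∂F/∂y:
  ∂F/∂x = x/18 - 2/9,
  ∂F/∂y = 2y/81 - 8/81.

Since d/dx[F] = ∂F/∂x + (∂F/∂y)·y' = 0, solve for y':
  (∂F/∂y)·y' = -∂F/∂x
  dy/dx = -(∂F/∂x)/(∂F/∂y) = -(x/18 - 2/9)/(2y/81 - 8/81)
        = -((x - 4)/18)/(2(y - 4)/81) = 9(4 - x)/(4(y - 4))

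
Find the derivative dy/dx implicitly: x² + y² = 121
Differentiate the relation implicitly: treat y = y(x) and apply the chain rule, so every y-derivative picks up a y' = dy/dx factor.

With everything moved to the left-hand side, differentiate term by term:
  d/dx[x^2] = 2x
  d/dx[y^2] = 2y·y'
  d/dx[-121] = 0

Separating the contributions that come from x directly and those that come through y:
  without y':      2x
  multiplying y':  2y

so (2x) + (2y)·y' = 0, and therefore
  dy/dx = -(2x)/(2y) = -x/y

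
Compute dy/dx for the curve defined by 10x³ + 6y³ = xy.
Apply d/dx to both sides, remembering that y depends on x. Each occurrence of y therefore brings in a y' = dy/dx via the chain rule.

With F(x, y) equal to the left-hand side minus the right, differentiate F term by term:
  d/dx[10x^3] = 30x^2
  d/dx[-xy] = -x·y' - y
  d/dx[6y^3] = 18y^2·y'
Adding these up, d/dx[F] = 0 becomes
  (30x^2 - y) + (-x + 18y^2)·y' = 0,
so isolating y',
  dy/dx = -(30x^2 - y)/(-x + 18y^2) = (30x^2 - y)/(x - 18y^2)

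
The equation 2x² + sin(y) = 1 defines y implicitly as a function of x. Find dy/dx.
Differentiate both sides with respect to x, treating y as y(x). By the chain rule, any term containing y contributes a factor of y' = dy/dx when we differentiate it.

Move every term to one side and write the relation as F(x, y) = 0. Term by term,
  d/dx[2x^2] = 4x
  d/dx[sin(y)] = y'·cos(y)
  d/dx[-1] = 0

The pieces without y' make up ∂F/∂x and the coefficient of y' is ∂F/∂y:
  ∂F/∂x = 4x,
  ∂F/∂y = cos(y).

Since d/dx[F] = ∂F/∂x + (∂F/∂y)·y' = 0, solve for y':
  (∂F/∂y)·y' = -∂F/∂x
  dy/dx = -(∂F/∂x)/(∂F/∂y) = -(4x)/(cos(y)) = -4x/cos(y)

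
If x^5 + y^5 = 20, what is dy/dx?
Apply d/dx to both sides, remembering that y depends on x. Each occurrence of y therefore brings in a y' = dy/dx via the chain rule.

With F(x, y) equal to the left-hand side minus the right, differentiate F term by term:
  d/dx[x^5] = 5x^4
  d/dx[y^5] = 5y^4·y'
  d/dx[-20] = 0
Adding these up, d/dx[F] = 0 becomes
  (5x^4) + (5y^4)·y' = 0,
so isolating y',
  dy/dx = -(5x^4)/(5y^4) = -x^4/y^4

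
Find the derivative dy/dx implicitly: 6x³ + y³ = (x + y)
Take d/dx of both sides. Since y is implicitly a function of x, the chain rule attaches a y' = dy/dx factor whenever we differentiate through y.

Set F(x, y) = (left side) − (right side), so the curve is F = 0. Differentiating each term of F:
  d/dx[6x^3] = 18x^2
  d/dx[-x] = -1
  d/dx[y^3] = 3y^2·y'
  d/dx[-y] = -y'

Collecting, the y'-free part is the partial derivative in x and the y' coefficient is the partial derivative in y:
  ∂F/∂x = 18x^2 - 1
  ∂F/∂y = 3y^2 - 1

so d/dx[F(x, y(x))] = ∂F/∂x + (∂F/∂y)·y' = 0. Rearranging,
  dy/dx = -(∂F/∂x)/(∂F/∂y) = -(18x^2 - 1)/(3y^2 - 1) = (1 - 18x^2)/(3y^2 - 1)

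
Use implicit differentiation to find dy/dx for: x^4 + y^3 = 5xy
Differentiate the relation implicitly: treat y = y(x) and apply the chain rule, so every y-derivative picks up a y' = dy/dx factor.

With everything moved to the left-hand side, differentiate term by term:
  d/dx[x^4] = 4x^3
  d/dx[-5xy] = -5x·y' - 5y
  d/dx[y^3] = 3y^2·y'

Separating the contributions that come from x directly and those that come through y:
  without y':      4x^3 - 5y
  multiplying y':  -5x + 3y^2

so (4x^3 - 5y) + (-5x + 3y^2)·y' = 0, and therefore
  dy/dx = -(4x^3 - 5y)/(-5x + 3y^2) = (4x^3 - 5y)/(5x - 3y^2)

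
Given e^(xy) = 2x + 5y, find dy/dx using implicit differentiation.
Apply d/dx to both sides, remembering that y depends on x. Each occurrence of y therefore brings in a y' = dy/dx via the chain rule.

With F(x, y) equal to the left-hand side minus the right, differentiate F term by term:
  d/dx[-2x] = -2
  d/dx[-5y] = -5·y'
  d/dx[e^(xy)] = (x·y' + y)·e^(xy)
Adding these up, d/dx[F] = 0 becomes
  (y·e^(xy) - 2) + (x·e^(xy) - 5)·y' = 0,
so isolating y',
  dy/dx = -(y·e^(xy) - 2)/(x·e^(xy) - 5) = (-y·e^(xy) + 2)/(x·e^(xy) - 5)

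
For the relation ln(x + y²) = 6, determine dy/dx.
Differentiate the relation implicitly: treat y = y(x) and apply the chain rule, so every y-derivative picks up a y' = dy/dx factor.

With everything moved to the left-hand side, differentiate term by term:
  d/dx[ln(x + y^2)] = (2y·y' + 1)/(x + y^2)
  d/dx[-6] = 0

Separating the contributions that come from x directly and those that come through y:
  without y':      1/(x + y^2)
  multiplying y':  2y/(x + y^2)

so (1/(x + y^2)) + (2y/(x + y^2))·y' = 0, and therefore
  dy/dx = -(1/(x + y^2))/(2y/(x + y^2)) = -1/(2y)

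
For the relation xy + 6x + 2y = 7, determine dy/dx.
Take d/dx of both sides. Since y is implicitly a function of x, the chain rule attaches a y' = dy/dx factor whenever we differentiate through y.

Set F(x, y) = (left side) − (right side), so the curve is F = 0. Differentiating each term of F:
  d/dx[xy] = x·y' + y
  d/dx[6x] = 6
  d/dx[2y] = 2·y'
  d/dx[-7] = 0

Collecting, the y'-free part is the partial derivative in x and the y' coefficient is the partial derivative in y:
  ∂F/∂x = y + 6
  ∂F/∂y = x + 2

so d/dx[F(x, y(x))] = ∂F/∂x + (∂F/∂y)·y' = 0. Rearranging,
  dy/dx = -(∂F/∂x)/(∂F/∂y) = -(y + 6)/(x + 2) = (-y - 6)/(x + 2)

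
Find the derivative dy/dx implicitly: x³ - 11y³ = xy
Take d/dx of both sides. Since y is implicitly a function of x, the chain rule attaches a y' = dy/dx factor whenever we differentiate through y.

Set F(x, y) = (left side) − (right side), so the curve is F = 0. Differentiating each term of F:
  d/dx[x^3] = 3x^2
  d/dx[-xy] = -x·y' - y
  d/dx[-11y^3] = -33y^2·y'

Collecting, the y'-free part is the partial derivative in x and the y' coefficient is the partial derivative in y:
  ∂F/∂x = 3x^2 - y
  ∂F/∂y = -x - 33y^2

so d/dx[F(x, y(x))] = ∂F/∂x + (∂F/∂y)·y' = 0. Rearranging,
  dy/dx = -(∂F/∂x)/(∂F/∂y) = -(3x^2 - y)/(-x - 33y^2) = (3x^2 - y)/(x + 33y^2)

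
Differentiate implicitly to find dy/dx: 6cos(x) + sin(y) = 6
Differentiate the relation implicitly: treat y = y(x) and apply the chain rule, so every y-derivative picks up a y' = dy/dx factor.

With everything moved to the left-hand side, differentiate term by term:
  d/dx[sin(y)] = y'·cos(y)
  d/dx[6cos(x)] = -6sin(x)
  d/dx[-6] = 0

Separating the contributions that come from x directly and those that come through y:
  without y':      -6sin(x)
  multiplying y':  cos(y)

so (-6sin(x)) + (cos(y))·y' = 0, and therefore
  dy/dx = -(-6sin(x))/(cos(y)) = 6sin(x)/cos(y)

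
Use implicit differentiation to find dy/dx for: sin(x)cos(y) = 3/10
Take d/dx of both sides. Since y is implicitly a function of x, the chain rule attaches a y' = dy/dx factor whenever we differentiate through y.

Set F(x, y) = (left side) − (right side), so the curve is F = 0. Differentiating each term of F:
  d/dx[sin(x)·cos(y)] = -y'·sin(x)·sin(y) + cos(x)·cos(y)
  d/dx[-3/10] = 0

Collecting, the y'-free part is the partial derivative in x and the y' coefficient is the partial derivative in y:
  ∂F/∂x = cos(x)·cos(y)
  ∂F/∂y = -sin(x)·sin(y)

so d/dx[F(x, y(x))] = ∂F/∂x + (∂F/∂y)·y' = 0. Rearranging,
  dy/dx = -(∂F/∂x)/(∂F/∂y) = -(cos(x)·cos(y))/(-sin(x)·sin(y)) = 1/(tan(x)·tan(y))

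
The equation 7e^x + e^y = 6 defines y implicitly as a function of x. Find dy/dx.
Apply d/dx to both sides, remembering that y depends on x. Each occurrence of y therefore brings in a y' = dy/dx via the chain rule.

With F(x, y) equal to the left-hand side minus the right, differentiate F term by term:
  d/dx[7e^(x)] = 7e^(x)
  d/dx[e^(y)] = y'·e^(y)
  d/dx[-6] = 0
Adding these up, d/dx[F] = 0 becomes
  (7e^(x)) + (e^(y))·y' = 0,
so isolating y',
  dy/dx = -(7e^(x))/(e^(y)) = -7e^(x - y)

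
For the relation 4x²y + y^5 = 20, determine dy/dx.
Differentiate both sides with respect to x, treating y as y(x). By the chain rule, any term containing y contributes a factor of y' = dy/dx when we differentiate it.

Move every term to one side and write the relation as F(x, y) = 0. Term by term,
  d/dx[4x^2y] = 4x^2·y' + 8xy
  d/dx[y^5] = 5y^4·y'
  d/dx[-20] = 0

The pieces without y' make up ∂F/∂x and the coefficient of y' is ∂F/∂y:
  ∂F/∂x = 8xy,
  ∂F/∂y = 4x^2 + 5y^4.

Since d/dx[F] = ∂F/∂x + (∂F/∂y)·y' = 0, solve for y':
  (∂F/∂y)·y' = -∂F/∂x
  dy/dx = -(∂F/∂x)/(∂F/∂y) = -(8xy)/(4x^2 + 5y^4) = -8xy/(4x^2 + 5y^4)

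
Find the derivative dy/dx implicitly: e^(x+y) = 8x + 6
Take d/dx of both sides. Since y is implicitly a function of x, the chain rule attaches a y' = dy/dx factor whenever we differentiate through y.

Set F(x, y) = (left side) − (right side), so the curve is F = 0. Differentiating each term of F:
  d/dx[-8x] = -8
  d/dx[e^(x + y)] = (y' + 1)·e^(x + y)
  d/dx[-6] = 0

Collecting, the y'-free part is the partial derivative in x and the y' coefficient is the partial derivative in y:
  ∂F/∂x = e^(x + y) - 8
  ∂F/∂y = e^(x + y)

so d/dx[F(x, y(x))] = ∂F/∂x + (∂F/∂y)·y' = 0. Rearranging,
  dy/dx = -(∂F/∂x)/(∂F/∂y) = -(e^(x + y) - 8)/(e^(x + y)) = 8e^(-x - y) - 1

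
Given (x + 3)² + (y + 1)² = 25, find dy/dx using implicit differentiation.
Apply d/dx to both sides, remembering that y depends on x. Each occurrence of y therefore brings in a y' = dy/dx via the chain rule.

With F(x, y) equal to the left-hand side minus the right, differentiate F term by term:
  d/dx[(x + 3)^2] = 2x + 6
  d/dx[(y + 1)^2] = 2·y'(y + 1)
  d/dx[-25] = 0
Adding these up, d/dx[F] = 0 becomes
  (2x + 6) + (2y + 2)·y' = 0,
so isolating y',
  dy/dx = -(2x + 6)/(2y + 2) = (-x - 3)/(y + 1)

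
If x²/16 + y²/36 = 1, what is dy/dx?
Take d/dx of both sides. Since y is implicitly a function of x, the chain rule attaches a y' = dy/dx factor whenever we differentiate through y.

Set F(x, y) = (left side) − (right side), so the curve is F = 0. Differentiating each term of F:
  d/dx[x^2/16] = x/8
  d/dx[y^2/36] = y·y'/18
  d/dx[-1] = 0

Collecting, the y'-free part is the partial derivative in x and the y' coefficient is the partial derivative in y:
  ∂F/∂x = x/8
  ∂F/∂y = y/18

so d/dx[F(x, y(x))] = ∂F/∂x + (∂F/∂y)·y' = 0. Rearranging,
  dy/dx = -(∂F/∂x)/(∂F/∂y) = -(x/8)/(y/18) = -9x/(4y)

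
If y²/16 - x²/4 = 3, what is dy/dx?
Take d/dx of both sides. Since y is implicitly a function of x, the chain rule attaches a y' = dy/dx factor whenever we differentiate through y.

Set F(x, y) = (left side) − (right side), so the curve is F = 0. Differentiating each term of F:
  d/dx[-x^2/4] = -x/2
  d/dx[y^2/16] = y·y'/8
  d/dx[-3] = 0

Collecting, the y'-free part is the partial derivative in x and the y' coefficient is the partial derivative in y:
  ∂F/∂x = -x/2
  ∂F/∂y = y/8

so d/dx[F(x, y(x))] = ∂F/∂x + (∂F/∂y)·y' = 0. Rearranging,
  dy/dx = -(∂F/∂x)/(∂F/∂y) = -(-x/2)/(y/8) = 4x/y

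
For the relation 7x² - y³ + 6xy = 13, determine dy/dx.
Take d/dx of both sides. Since y is implicitly a function of x, the chain rule attaches a y' = dy/dx factor whenever we differentiate through y.

Set F(x, y) = (left side) − (right side), so the curve is F = 0. Differentiating each term of F:
  d/dx[7x^2] = 14x
  d/dx[6xy] = 6x·y' + 6y
  d/dx[-y^3] = -3y^2·y'
  d/dx[-13] = 0

Collecting, the y'-free part is the partial derivative in x and the y' coefficient is the partial derivative in y:
  ∂F/∂x = 14x + 6y
  ∂F/∂y = 6x - 3y^2

so d/dx[F(x, y(x))] = ∂F/∂x + (∂F/∂y)·y' = 0. Rearranging,
  dy/dx = -(∂F/∂x)/(∂F/∂y) = -(14x + 6y)/(6x - 3y^2) = 2(-7x - 3y)/(3(2x - y^2))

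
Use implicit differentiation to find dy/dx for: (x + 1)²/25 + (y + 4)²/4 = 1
Take d/dx of both sides. Since y is implicitly a function of x, the chain rule attaches a y' = dy/dx factor whenever we differentiate through y.

Set F(x, y) = (left side) − (right side), so the curve is F = 0. Differentiating each term of F:
  d/dx[(x + 1)^2/25] = 2x/25 + 2/25
  d/dx[(y + 4)^2/4] = y'(y + 4)/2
  d/dx[-1] = 0

Collecting, the y'-free part is the partial derivative in x and the y' coefficient is the partial derivative in y:
  ∂F/∂x = 2x/25 + 2/25
  ∂F/∂y = y/2 + 2

so d/dx[F(x, y(x))] = ∂F/∂x + (∂F/∂y)·y' = 0. Rearranging,
  dy/dx = -(∂F/∂x)/(∂F/∂y) = -(2x/25 + 2/25)/(y/2 + 2)
        = -(2(x + 1)/25)/((y + 4)/2) = 4(-x - 1)/(25(y + 4))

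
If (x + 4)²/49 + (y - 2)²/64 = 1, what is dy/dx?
Differentiate the relation implicitly: treat y = y(x) and apply the chain rule, so every y-derivative picks up a y' = dy/dx factor.

With everything moved to the left-hand side, differentiate term by term:
  d/dx[(x + 4)^2/49] = 2x/49 + 8/49
  d/dx[(y - 2)^2/64] = y'(y - 2)/32
  d/dx[-1] = 0

Separating the contributions that come from x directly and those that come through y:
  without y':      2x/49 + 8/49
  multiplying y':  y/32 - 1/16

so (2x/49 + 8/49) + (y/32 - 1/16)·y' = 0, and therefore
  dy/dx = -(2x/49 + 8/49)/(y/32 - 1/16)
        = -(2(x + 4)/49)/((y - 2)/32) = 64(-x - 4)/(49(y - 2))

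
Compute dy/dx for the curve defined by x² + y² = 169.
Differentiate both sides with respect to x, treating y as y(x). By the chain rule, any term containing y contributes a factor of y' = dy/dx when we differentiate it.

Move every term to one side and write the relation as F(x, y) = 0. Term by term,
  d/dx[x^2] = 2x
  d/dx[y^2] = 2y·y'
  d/dx[-169] = 0

The pieces without y' make up ∂F/∂x and the coefficient of y' is ∂F/∂y:
  ∂F/∂x = 2x,
  ∂F/∂y = 2y.

Since d/dx[F] = ∂F/∂x + (∂F/∂y)·y' = 0, solve for y':
  (∂F/∂y)·y' = -∂F/∂x
  dy/dx = -(∂F/∂x)/(∂F/∂y) = -(2x)/(2y) = -x/y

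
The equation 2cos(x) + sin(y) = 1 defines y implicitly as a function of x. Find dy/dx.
Take d/dx of both sides. Since y is implicitly a function of x, the chain rule attaches a y' = dy/dx factor whenever we differentiate through y.

Set F(x, y) = (left side) − (right side), so the curve is F = 0. Differentiating each term of F:
  d/dx[sin(y)] = y'·cos(y)
  d/dx[2cos(x)] = -2sin(x)
  d/dx[-1] = 0

Collecting, the y'-free part is the partial derivative in x and the y' coefficient is the partial derivative in y:
  ∂F/∂x = -2sin(x)
  ∂F/∂y = cos(y)

so d/dx[F(x, y(x))] = ∂F/∂x + (∂F/∂y)·y' = 0. Rearranging,
  dy/dx = -(∂F/∂x)/(∂F/∂y) = -(-2sin(x))/(cos(y)) = 2sin(x)/cos(y)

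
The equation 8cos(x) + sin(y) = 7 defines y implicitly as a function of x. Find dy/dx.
Differentiate both sides with respect to x, treating y as y(x). By the chain rule, any term containing y contributes a factor of y' = dy/dx when we differentiate it.

Move every term to one side and write the relation as F(x, y) = 0. Term by term,
  d/dx[sin(y)] = y'·cos(y)
  d/dx[8cos(x)] = -8sin(x)
  d/dx[-7] = 0

The pieces without y' make up ∂F/∂x and the coefficient of y' is ∂F/∂y:
  ∂F/∂x = -8sin(x),
  ∂F/∂y = cos(y).

Since d/dx[F] = ∂F/∂x + (∂F/∂y)·y' = 0, solve for y':
  (∂F/∂y)·y' = -∂F/∂x
  dy/dx = -(∂F/∂x)/(∂F/∂y) = -(-8sin(x))/(cos(y)) = 8sin(x)/cos(y)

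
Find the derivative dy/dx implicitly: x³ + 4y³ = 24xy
Apply d/dx to both sides, remembering that y depends on x. Each occurrence of y therefore brings in a y' = dy/dx via the chain rule.

With F(x, y) equal to the left-hand side minus the right, differentiate F term by term:
  d/dx[x^3] = 3x^2
  d/dx[-24xy] = -24x·y' - 24y
  d/dx[4y^3] = 12y^2·y'
Adding these up, d/dx[F] = 0 becomes
  (3x^2 - 24y) + (-24x + 12y^2)·y' = 0,
so isolating y',
  dy/dx = -(3x^2 - 24y)/(-24x + 12y^2) = (x^2 - 8y)/(4(2x - y^2))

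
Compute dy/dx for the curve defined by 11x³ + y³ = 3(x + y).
Take d/dx of both sides. Since y is implicitly a function of x, the chain rule attaches a y' = dy/dx factor whenever we differentiate through y.

Set F(x, y) = (left side) − (right side), so the curve is F = 0. Differentiating each term of F:
  d/dx[11x^3] = 33x^2
  d/dx[-3x] = -3
  d/dx[y^3] = 3y^2·y'
  d/dx[-3y] = -3·y'

Collecting, the y'-free part is the partial derivative in x and the y' coefficient is the partial derivative in y:
  ∂F/∂x = 33x^2 - 3
  ∂F/∂y = 3y^2 - 3

so d/dx[F(x, y(x))] = ∂F/∂x + (∂F/∂y)·y' = 0. Rearranging,
  dy/dx = -(∂F/∂x)/(∂F/∂y) = -(33x^2 - 3)/(3y^2 - 3) = (1 - 11x^2)/(y^2 - 1)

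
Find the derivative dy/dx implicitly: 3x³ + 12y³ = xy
Differentiate both sides with respect to x, treating y as y(x). By the chain rule, any term containing y contributes a factor of y' = dy/dx when we differentiate it.

Move every term to one side and write the relation as F(x, y) = 0. Term by term,
  d/dx[3x^3] = 9x^2
  d/dx[-xy] = -x·y' - y
  d/dx[12y^3] = 36y^2·y'

The pieces without y' make up ∂F/∂x and the coefficient of y' is ∂F/∂y:
  ∂F/∂x = 9x^2 - y,
  ∂F/∂y = -x + 36y^2.

Since d/dx[F] = ∂F/∂x + (∂F/∂y)·y' = 0, solve for y':
  (∂F/∂y)·y' = -∂F/∂x
  dy/dx = -(∂F/∂x)/(∂F/∂y) = -(9x^2 - y)/(-x + 36y^2) = (9x^2 - y)/(x - 36y^2)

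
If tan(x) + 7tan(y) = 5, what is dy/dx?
Take d/dx of both sides. Since y is implicitly a function of x, the chain rule attaches a y' = dy/dx factor whenever we differentiate through y.

Set F(x, y) = (left side) − (right side), so the curve is F = 0. Differentiating each term of F:
  d/dx[tan(x)] = tan(x)^2 + 1
  d/dx[7tan(y)] = 7·y'(tan(y)^2 + 1)
  d/dx[-5] = 0

Collecting, the y'-free part is the partial derivative in x and the y' coefficient is the partial derivative in y:
  ∂F/∂x = tan(x)^2 + 1
  ∂F/∂y = 7tan(y)^2 + 7

so d/dx[F(x, y(x))] = ∂F/∂x + (∂F/∂y)·y' = 0. Rearranging,
  dy/dx = -(∂F/∂x)/(∂F/∂y) = -(tan(x)^2 + 1)/(7tan(y)^2 + 7) = -cos(y)^2/(7cos(x)^2)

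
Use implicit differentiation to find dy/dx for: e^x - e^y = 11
Differentiate both sides with respect to x, treating y as y(x). By the chain rule, any term containing y contributes a factor of y' = dy/dx when we differentiate it.

Move every term to one side and write the relation as F(x, y) = 0. Term by term,
  d/dx[e^(x)] = e^(x)
  d/dx[-e^(y)] = -y'·e^(y)
  d/dx[-11] = 0

The pieces without y' make up ∂F/∂x and the coefficient of y' is ∂F/∂y:
  ∂F/∂x = e^(x),
  ∂F/∂y = -e^(y).

Since d/dx[F] = ∂F/∂x + (∂F/∂y)·y' = 0, solve for y':
  (∂F/∂y)·y' = -∂F/∂x
  dy/dx = -(∂F/∂x)/(∂F/∂y) = -(e^(x))/(-e^(y)) = e^(x - y)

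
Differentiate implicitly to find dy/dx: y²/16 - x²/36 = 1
Differentiate the relation implicitly: treat y = y(x) and apply the chain rule, so every y-derivative picks up a y' = dy/dx factor.

With everything moved to the left-hand side, differentiate term by term:
  d/dx[-x^2/36] = -x/18
  d/dx[y^2/16] = y·y'/8
  d/dx[-1] = 0

Separating the contributions that come from x directly and those that come through y:
  without y':      -x/18
  multiplying y':  y/8

so (-x/18) + (y/8)·y' = 0, and therefore
  dy/dx = -(-x/18)/(y/8) = 4x/(9y)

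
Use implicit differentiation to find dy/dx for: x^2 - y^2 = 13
Apply d/dx to both sides, remembering that y depends on x. Each occurrence of y therefore brings in a y' = dy/dx via the chain rule.

With F(x, y) equal to the left-hand side minus the right, differentiate F term by term:
  d/dx[x^2] = 2x
  d/dx[-y^2] = -2y·y'
  d/dx[-13] = 0
Adding these up, d/dx[F] = 0 becomes
  (2x) + (-2y)·y' = 0,
so isolating y',
  dy/dx = -(2x)/(-2y) = x/y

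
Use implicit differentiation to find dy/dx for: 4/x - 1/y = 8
Differentiate the relation implicitly: treat y = y(x) and apply the chain rule, so every y-derivative picks up a y' = dy/dx factor.

With everything moved to the left-hand side, differentiate term by term:
  d/dx[-1/y] = y'/y^2
  d/dx[4/x] = -4/x^2
  d/dx[-8] = 0

Separating the contributions that come from x directly and those that come through y:
  without y':      -4/x^2
  multiplying y':  y^(-2)

so (-4/x^2) + (y^(-2))·y' = 0, and therefore
  dy/dx = -(-4/x^2)/(y^(-2)) = 4y^2/x^2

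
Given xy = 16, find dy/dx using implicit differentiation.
Apply d/dx to both sides, remembering that y depends on x. Each occurrence of y therefore brings in a y' = dy/dx via the chain rule.

With F(x, y) equal to the left-hand side minus the right, differentiate F term by term:
  d/dx[xy] = x·y' + y
  d/dx[-16] = 0
Adding these up, d/dx[F] = 0 becomes
  (y) + (x)·y' = 0,
so isolating y',
  dy/dx = -(y)/(x) = -y/x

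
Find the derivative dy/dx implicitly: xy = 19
Take d/dx of both sides. Since y is implicitly a function of x, the chain rule attaches a y' = dy/dx factor whenever we differentiate through y.

Set F(x, y) = (left side) − (right side), so the curve is F = 0. Differentiating each term of F:
  d/dx[xy] = x·y' + y
  d/dx[-19] = 0

Collecting, the y'-free part is the partial derivative in x and the y' coefficient is the partial derivative in y:
  ∂F/∂x = y
  ∂F/∂y = x

so d/dx[F(x, y(x))] = ∂F/∂x + (∂F/∂y)·y' = 0. Rearranging,
  dy/dx = -(∂F/∂x)/(∂F/∂y) = -(y)/(x) = -y/x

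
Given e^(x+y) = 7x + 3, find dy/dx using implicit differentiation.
Differentiate both sides with respect to x, treating y as y(x). By the chain rule, any term containing y contributes a factor of y' = dy/dx when we differentiate it.

Move every term to one side and write the relation as F(x, y) = 0. Term by term,
  d/dx[-7x] = -7
  d/dx[e^(x + y)] = (y' + 1)·e^(x + y)
  d/dx[-3] = 0

The pieces without y' make up ∂F/∂x and the coefficient of y' is ∂F/∂y:
  ∂F/∂x = e^(x + y) - 7,
  ∂F/∂y = e^(x + y).

Since d/dx[F] = ∂F/∂x + (∂F/∂y)·y' = 0, solve for y':
  (∂F/∂y)·y' = -∂F/∂x
  dy/dx = -(∂F/∂x)/(∂F/∂y) = -(e^(x + y) - 7)/(e^(x + y)) = 7e^(-x - y) - 1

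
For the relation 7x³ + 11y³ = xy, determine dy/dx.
Apply d/dx to both sides, remembering that y depends on x. Each occurrence of y therefore brings in a y' = dy/dx via the chain rule.

With F(x, y) equal to the left-hand side minus the right, differentiate F term by term:
  d/dx[7x^3] = 21x^2
  d/dx[-xy] = -x·y' - y
  d/dx[11y^3] = 33y^2·y'
Adding these up, d/dx[F] = 0 becomes
  (21x^2 - y) + (-x + 33y^2)·y' = 0,
so isolating y',
  dy/dx = -(21x^2 - y)/(-x + 33y^2) = (21x^2 - y)/(x - 33y^2)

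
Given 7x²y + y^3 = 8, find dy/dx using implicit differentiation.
Differentiate both sides with respect to x, treating y as y(x). By the chain rule, any term containing y contributes a factor of y' = dy/dx when we differentiate it.

Move every term to one side and write the relation as F(x, y) = 0. Term by term,
  d/dx[7x^2y] = 7x^2·y' + 14xy
  d/dx[y^3] = 3y^2·y'
  d/dx[-8] = 0

The pieces without y' make up ∂F/∂x and the coefficient of y' is ∂F/∂y:
  ∂F/∂x = 14xy,
  ∂F/∂y = 7x^2 + 3y^2.

Since d/dx[F] = ∂F/∂x + (∂F/∂y)·y' = 0, solve for y':
  (∂F/∂y)·y' = -∂F/∂x
  dy/dx = -(∂F/∂x)/(∂F/∂y) = -(14xy)/(7x^2 + 3y^2) = -14xy/(7x^2 + 3y^2)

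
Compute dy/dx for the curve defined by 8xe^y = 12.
Differentiate the relation implicitly: treat y = y(x) and apply the chain rule, so every y-derivative picks up a y' = dy/dx factor.

With everything moved to the left-hand side, differentiate term by term:
  d/dx[8x·e^(y)] = 8x·y'·e^(y) + 8e^(y)
  d/dx[-12] = 0

Separating the contributions that come from x directly and those that come through y:
  without y':      8e^(y)
  multiplying y':  8x·e^(y)

so (8e^(y)) + (8x·e^(y))·y' = 0, and therefore
  dy/dx = -(8e^(y))/(8x·e^(y)) = -1/x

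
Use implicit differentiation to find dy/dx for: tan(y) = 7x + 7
Differentiate the relation implicitly: treat y = y(x) and apply the chain rule, so every y-derivative picks up a y' = dy/dx factor.

With everything moved to the left-hand side, differentiate term by term:
  d/dx[-7x] = -7
  d/dx[tan(y)] = y'(tan(y)^2 + 1)
  d/dx[-7] = 0

Separating the contributions that come from x directly and those that come through y:
  without y':      -7
  multiplying y':  tan(y)^2 + 1

so (-7) + (tan(y)^2 + 1)·y' = 0, and therefore
  dy/dx = -(-7)/(tan(y)^2 + 1) = 7cos(y)^2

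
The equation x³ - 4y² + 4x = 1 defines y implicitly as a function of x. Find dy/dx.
Apply d/dx to both sides, remembering that y depends on x. Each occurrence of y therefore brings in a y' = dy/dx via the chain rule.

With F(x, y) equal to the left-hand side minus the right, differentiate F term by term:
  d/dx[x^3] = 3x^2
  d/dx[4x] = 4
  d/dx[-4y^2] = -8y·y'
  d/dx[-1] = 0
Adding these up, d/dx[F] = 0 becomes
  (3x^2 + 4) + (-8y)·y' = 0,
so isolating y',
  dy/dx = -(3x^2 + 4)/(-8y) = (3x^2 + 4)/(8y)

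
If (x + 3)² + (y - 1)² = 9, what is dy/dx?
Differentiate both sides with respect to x, treating y as y(x). By the chain rule, any term containing y contributes a factor of y' = dy/dx when we differentiate it.

Move every term to one side and write the relation as F(x, y) = 0. Term by term,
  d/dx[(x + 3)^2] = 2x + 6
  d/dx[(y - 1)^2] = 2·y'(y - 1)
  d/dx[-9] = 0

The pieces without y' make up ∂F/∂x and the coefficient of y' is ∂F/∂y:
  ∂F/∂x = 2x + 6,
  ∂F/∂y = 2y - 2.

Since d/dx[F] = ∂F/∂x + (∂F/∂y)·y' = 0, solve for y':
  (∂F/∂y)·y' = -∂F/∂x
  dy/dx = -(∂F/∂x)/(∂F/∂y) = -(2x + 6)/(2y - 2) = (-x - 3)/(y - 1)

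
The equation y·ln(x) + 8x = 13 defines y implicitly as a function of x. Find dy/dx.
Differentiate both sides with respect to x, treating y as y(x). By the chain rule, any term containing y contributes a factor of y' = dy/dx when we differentiate it.

Move every term to one side and write the relation as F(x, y) = 0. Term by term,
  d/dx[8x] = 8
  d/dx[y·ln(x)] = y'·ln(x) + y/x
  d/dx[-13] = 0

The pieces without y' make up ∂F/∂x and the coefficient of y' is ∂F/∂y:
  ∂F/∂x = 8 + y/x,
  ∂F/∂y = ln(x).

Since d/dx[F] = ∂F/∂x + (∂F/∂y)·y' = 0, solve for y':
  (∂F/∂y)·y' = -∂F/∂x
  dy/dx = -(∂F/∂x)/(∂F/∂y) = -(8 + y/x)/(ln(x))
        = -((8x + y)/x)/(ln(x)) = (-8x - y)/(x·ln(x))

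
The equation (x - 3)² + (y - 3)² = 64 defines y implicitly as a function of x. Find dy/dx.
Apply d/dx to both sides, remembering that y depends on x. Each occurrence of y therefore brings in a y' = dy/dx via the chain rule.

With F(x, y) equal to the left-hand side minus the right, differentiate F term by term:
  d/dx[(x - 3)^2] = 2x - 6
  d/dx[(y - 3)^2] = 2·y'(y - 3)
  d/dx[-64] = 0
Adding these up, d/dx[F] = 0 becomes
  (2x - 6) + (2y - 6)·y' = 0,
so isolating y',
  dy/dx = -(2x - 6)/(2y - 6) = (3 - x)/(y - 3)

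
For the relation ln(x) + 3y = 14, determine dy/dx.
Apply d/dx to both sides, remembering that y depends on x. Each occurrence of y therefore brings in a y' = dy/dx via the chain rule.

With F(x, y) equal to the left-hand side minus the right, differentiate F term by term:
  d/dx[3y] = 3·y'
  d/dx[ln(x)] = 1/x
  d/dx[-14] = 0
Adding these up, d/dx[F] = 0 becomes
  (1/x) + (3)·y' = 0,
so isolating y',
  dy/dx = -(1/x)/(3) = -1/(3x)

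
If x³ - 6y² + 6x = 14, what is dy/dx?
Differentiate both sides with respect to x, treating y as y(x). By the chain rule, any term containing y contributes a factor of y' = dy/dx when we differentiate it.

Move every term to one side and write the relation as F(x, y) = 0. Term by term,
  d/dx[x^3] = 3x^2
  d/dx[6x] = 6
  d/dx[-6y^2] = -12y·y'
  d/dx[-14] = 0

The pieces without y' make up ∂F/∂x and the coefficient of y' is ∂F/∂y:
  ∂F/∂x = 3x^2 + 6,
  ∂F/∂y = -12y.

Since d/dx[F] = ∂F/∂x + (∂F/∂y)·y' = 0, solve for y':
  (∂F/∂y)·y' = -∂F/∂x
  dy/dx = -(∂F/∂x)/(∂F/∂y) = -(3x^2 + 6)/(-12y) = (x^2 + 2)/(4y)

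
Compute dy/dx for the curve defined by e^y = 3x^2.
Take d/dx of both sides. Since y is implicitly a function of x, the chain rule attaches a y' = dy/dx factor whenever we differentiate through y.

Set F(x, y) = (left side) − (right side), so the curve is F = 0. Differentiating each term of F:
  d/dx[-3x^2] = -6x
  d/dx[e^(y)] = y'·e^(y)

Collecting, the y'-free part is the partial derivative in x and the y' coefficient is the partial derivative in y:
  ∂F/∂x = -6x
  ∂F/∂y = e^(y)

so d/dx[F(x, y(x))] = ∂F/∂x + (∂F/∂y)·y' = 0. Rearranging,
  dy/dx = -(∂F/∂x)/(∂F/∂y) = -(-6x)/(e^(y)) = 6x·e^(-y)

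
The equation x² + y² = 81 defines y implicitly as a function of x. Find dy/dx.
Apply d/dx to both sides, remembering that y depends on x. Each occurrence of y therefore brings in a y' = dy/dx via the chain rule.

With F(x, y) equal to the left-hand side minus the right, differentiate F term by term:
  d/dx[x^2] = 2x
  d/dx[y^2] = 2y·y'
  d/dx[-81] = 0
Adding these up, d/dx[F] = 0 becomes
  (2x) + (2y)·y' = 0,
so isolating y',
  dy/dx = -(2x)/(2y) = -x/y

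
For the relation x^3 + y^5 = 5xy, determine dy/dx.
Apply d/dx to both sides, remembering that y depends on x. Each occurrence of y therefore brings in a y' = dy/dx via the chain rule.

With F(x, y) equal to the left-hand side minus the right, differentiate F term by term:
  d/dx[x^3] = 3x^2
  d/dx[-5xy] = -5x·y' - 5y
  d/dx[y^5] = 5y^4·y'
Adding these up, d/dx[F] = 0 becomes
  (3x^2 - 5y) + (-5x + 5y^4)·y' = 0,
so isolating y',
  dy/dx = -(3x^2 - 5y)/(-5x + 5y^4) = (3x^2/5 - y)/(x - y^4)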